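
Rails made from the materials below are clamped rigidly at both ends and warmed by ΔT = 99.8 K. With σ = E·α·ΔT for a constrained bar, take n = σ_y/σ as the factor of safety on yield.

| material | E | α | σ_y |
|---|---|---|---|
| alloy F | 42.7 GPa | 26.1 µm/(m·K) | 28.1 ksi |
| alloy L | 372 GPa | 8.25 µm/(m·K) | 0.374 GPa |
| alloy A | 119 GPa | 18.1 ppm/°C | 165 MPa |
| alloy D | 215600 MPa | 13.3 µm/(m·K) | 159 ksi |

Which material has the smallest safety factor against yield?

Converting E to GPa, α to ×10⁻⁶/K, σ_y to MPa, then σ and n for each:
  alloy F: E = 42.70, α = 26.1, σ_y = 193.7 → σ = 111 MPa, n = 1.74
  alloy L: E = 372.0, α = 8.25, σ_y = 374.0 → σ = 306 MPa, n = 1.22
  alloy A: E = 119.0, α = 18.1, σ_y = 165.0 → σ = 215 MPa, n = 0.768
  alloy D: E = 215.6, α = 13.3, σ_y = 1096 → σ = 286 MPa, n = 3.83
Smallest n: alloy A with n = 0.768.

alloy A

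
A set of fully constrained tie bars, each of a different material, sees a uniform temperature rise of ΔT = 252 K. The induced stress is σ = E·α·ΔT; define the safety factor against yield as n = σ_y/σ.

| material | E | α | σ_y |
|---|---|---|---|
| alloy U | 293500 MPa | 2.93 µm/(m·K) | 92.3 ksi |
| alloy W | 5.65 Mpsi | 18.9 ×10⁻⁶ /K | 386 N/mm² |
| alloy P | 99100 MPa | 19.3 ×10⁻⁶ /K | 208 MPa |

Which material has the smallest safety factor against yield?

alloy P

In consistent units (E in GPa, α in ×10⁻⁶/K, σ_y in MPa):
  alloy U: E = 293.5, α = 2.93, σ_y = 636.4 → σ = 217 MPa, n = 2.94
  alloy W: E = 38.96, α = 18.9, σ_y = 386.0 → σ = 186 MPa, n = 2.08
  alloy P: E = 99.10, α = 19.3, σ_y = 208.0 → σ = 482 MPa, n = 0.432
The minimum is alloy P at n = 0.432.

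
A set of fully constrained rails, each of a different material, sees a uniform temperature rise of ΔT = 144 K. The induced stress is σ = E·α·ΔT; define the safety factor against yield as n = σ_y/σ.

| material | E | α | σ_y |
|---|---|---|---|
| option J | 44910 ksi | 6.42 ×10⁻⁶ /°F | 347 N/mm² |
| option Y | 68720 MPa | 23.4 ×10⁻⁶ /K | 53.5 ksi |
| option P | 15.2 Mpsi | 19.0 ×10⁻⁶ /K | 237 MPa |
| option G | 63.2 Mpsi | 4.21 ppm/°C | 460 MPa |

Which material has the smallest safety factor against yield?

option J

Converting E to GPa, α to ×10⁻⁶/K, σ_y to MPa, then σ and n for each:
  option J: E = 309.6, α = 11.6, σ_y = 347.0 → σ = 515 MPa, n = 0.673
  option Y: E = 68.72, α = 23.4, σ_y = 368.9 → σ = 232 MPa, n = 1.59
  option P: E = 104.8, α = 19.0, σ_y = 237.0 → σ = 287 MPa, n = 0.827
  option G: E = 435.7, α = 4.21, σ_y = 460.0 → σ = 264 MPa, n = 1.74
Option J has the lowest safety factor, n = 0.673.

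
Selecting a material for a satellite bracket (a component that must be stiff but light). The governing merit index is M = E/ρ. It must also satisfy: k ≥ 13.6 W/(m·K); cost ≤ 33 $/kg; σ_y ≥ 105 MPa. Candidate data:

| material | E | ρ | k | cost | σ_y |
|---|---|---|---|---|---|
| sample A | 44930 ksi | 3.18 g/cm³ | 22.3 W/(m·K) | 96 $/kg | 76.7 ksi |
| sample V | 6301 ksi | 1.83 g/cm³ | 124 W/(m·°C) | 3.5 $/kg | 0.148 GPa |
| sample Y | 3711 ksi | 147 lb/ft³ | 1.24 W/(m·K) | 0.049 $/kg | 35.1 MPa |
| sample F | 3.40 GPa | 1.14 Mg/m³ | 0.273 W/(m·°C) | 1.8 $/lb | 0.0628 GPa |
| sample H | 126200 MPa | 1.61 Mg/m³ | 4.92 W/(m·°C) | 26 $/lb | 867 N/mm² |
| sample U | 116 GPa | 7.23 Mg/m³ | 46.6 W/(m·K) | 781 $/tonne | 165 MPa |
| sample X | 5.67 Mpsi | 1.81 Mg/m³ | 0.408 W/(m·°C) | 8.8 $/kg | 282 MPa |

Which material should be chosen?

sample V

Screen on constraints: k ≥ 13.6 W/(m·K); cost ≤ 33 $/kg; σ_y ≥ 105 MPa. Survivors: sample V, sample U.
Convert each candidate to consistent units, then evaluate M:
  sample V: E = 43.44 GPa, ρ = 1830 kg/m³
  sample U: E = 116.0 GPa, ρ = 7230 kg/m³
  sample V: M = 23.7 MN·m/kg
  sample U: M = 16.0 MN·m/kg
Highest index: sample V.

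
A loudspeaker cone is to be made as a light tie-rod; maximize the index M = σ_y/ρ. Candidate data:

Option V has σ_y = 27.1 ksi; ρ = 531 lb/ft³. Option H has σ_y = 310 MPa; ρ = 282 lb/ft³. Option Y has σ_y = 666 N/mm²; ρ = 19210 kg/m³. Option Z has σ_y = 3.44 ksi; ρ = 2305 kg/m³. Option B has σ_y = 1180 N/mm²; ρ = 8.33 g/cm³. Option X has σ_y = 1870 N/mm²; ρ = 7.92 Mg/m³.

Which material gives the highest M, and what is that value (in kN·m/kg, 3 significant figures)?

option X, M = 236 kN·m/kg

In SI units:
  option V: σ_y = 186.8 MPa, ρ = 8506 kg/m³
  option H: σ_y = 310.0 MPa, ρ = 4517 kg/m³
  option Y: σ_y = 666.0 MPa, ρ = 19210 kg/m³
  option Z: σ_y = 23.72 MPa, ρ = 2305 kg/m³
  option B: σ_y = 1180 MPa, ρ = 8330 kg/m³
  option X: σ_y = 1870 MPa, ρ = 7920 kg/m³
  option X: M = 236 kN·m/kg
  option B: M = 142 kN·m/kg
  option H: M = 68.6 kN·m/kg
  option Y: M = 34.7 kN·m/kg
  option V: M = 22.0 kN·m/kg
  option Z: M = 10.3 kN·m/kg
Option X has the largest M.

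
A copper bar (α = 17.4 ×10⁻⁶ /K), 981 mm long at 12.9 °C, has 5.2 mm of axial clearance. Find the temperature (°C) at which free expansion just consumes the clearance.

318 °C

α·L₀·ΔT = 5.2 mm ⇒ ΔT = 5.2 / (17.4×10⁻⁶ × 981.0) = 304.6 K.
T = 12.9 + 304.6 = 317.5 °C.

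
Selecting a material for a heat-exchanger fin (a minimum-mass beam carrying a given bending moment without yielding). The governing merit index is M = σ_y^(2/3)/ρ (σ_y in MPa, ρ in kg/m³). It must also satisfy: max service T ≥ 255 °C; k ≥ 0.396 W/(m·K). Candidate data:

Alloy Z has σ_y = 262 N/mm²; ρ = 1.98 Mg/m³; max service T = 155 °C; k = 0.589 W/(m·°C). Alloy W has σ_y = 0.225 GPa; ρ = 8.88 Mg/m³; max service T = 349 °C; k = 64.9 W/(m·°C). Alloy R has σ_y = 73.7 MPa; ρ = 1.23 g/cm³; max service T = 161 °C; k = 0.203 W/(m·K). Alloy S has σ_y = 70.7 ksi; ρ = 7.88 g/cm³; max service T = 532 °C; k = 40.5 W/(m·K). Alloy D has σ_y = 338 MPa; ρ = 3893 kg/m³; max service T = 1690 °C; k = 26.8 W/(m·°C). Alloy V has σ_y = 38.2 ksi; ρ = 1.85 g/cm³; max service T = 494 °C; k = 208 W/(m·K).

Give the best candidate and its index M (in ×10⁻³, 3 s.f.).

Screen on constraints: max service T ≥ 255 °C; k ≥ 0.396 W/(m·K). Survivors: alloy W, alloy S, alloy D, alloy V.
In SI units:
  alloy W: σ_y = 225.0 MPa, ρ = 8880 kg/m³
  alloy S: σ_y = 487.5 MPa, ρ = 7880 kg/m³
  alloy D: σ_y = 338.0 MPa, ρ = 3893 kg/m³
  alloy V: σ_y = 263.4 MPa, ρ = 1850 kg/m³
  alloy V: M = 22.2×10⁻³
  alloy D: M = 12.5×10⁻³
  alloy S: M = 7.86×10⁻³
  alloy W: M = 4.17×10⁻³
Alloy V ranks first.

alloy V, M = 22.2×10⁻³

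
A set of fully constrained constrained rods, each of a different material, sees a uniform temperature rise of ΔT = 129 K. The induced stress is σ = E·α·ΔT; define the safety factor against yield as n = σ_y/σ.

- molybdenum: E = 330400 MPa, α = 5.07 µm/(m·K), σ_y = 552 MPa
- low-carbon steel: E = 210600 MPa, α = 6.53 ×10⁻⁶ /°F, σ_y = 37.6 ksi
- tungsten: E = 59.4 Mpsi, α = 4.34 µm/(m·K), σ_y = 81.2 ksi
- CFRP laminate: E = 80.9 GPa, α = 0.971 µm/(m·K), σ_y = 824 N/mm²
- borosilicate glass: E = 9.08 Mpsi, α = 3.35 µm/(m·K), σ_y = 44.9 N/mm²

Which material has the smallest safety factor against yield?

low-carbon steel

Per material, after unit conversion:
  molybdenum: E = 330.4, α = 5.07, σ_y = 552.0 → σ = 216 MPa, n = 2.55
  low-carbon steel: E = 210.6, α = 11.8, σ_y = 259.2 → σ = 319 MPa, n = 0.812
  tungsten: E = 409.5, α = 4.34, σ_y = 559.9 → σ = 229 MPa, n = 2.44
  CFRP laminate: E = 80.90, α = 0.971, σ_y = 824.0 → σ = 10.1 MPa, n = 81.3
  borosilicate glass: E = 62.60, α = 3.35, σ_y = 44.90 → σ = 27.1 MPa, n = 1.66
Smallest n: low-carbon steel with n = 0.812.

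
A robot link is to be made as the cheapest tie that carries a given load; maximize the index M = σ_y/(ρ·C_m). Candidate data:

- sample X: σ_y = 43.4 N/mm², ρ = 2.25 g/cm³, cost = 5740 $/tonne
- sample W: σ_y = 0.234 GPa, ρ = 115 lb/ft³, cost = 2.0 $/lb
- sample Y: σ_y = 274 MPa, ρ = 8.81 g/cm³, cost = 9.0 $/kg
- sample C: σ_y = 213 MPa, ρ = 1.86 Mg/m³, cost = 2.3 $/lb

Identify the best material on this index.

sample W

Convert each candidate to consistent units, then evaluate M:
  sample X: σ_y = 43.40 MPa, ρ = 2250 kg/m³, cost = 5.740 $/kg
  sample W: σ_y = 234.0 MPa, ρ = 1842 kg/m³, cost = 4.409 $/kg
  sample Y: σ_y = 274.0 MPa, ρ = 8810 kg/m³, cost = 9.000 $/kg
  sample C: σ_y = 213.0 MPa, ρ = 1860 kg/m³, cost = 5.071 $/kg
  sample W: M = 28.8 kN·m per $
  sample C: M = 22.6 kN·m per $
  sample Y: M = 3.46 kN·m per $
  sample X: M = 3.36 kN·m per $
Highest index: sample W.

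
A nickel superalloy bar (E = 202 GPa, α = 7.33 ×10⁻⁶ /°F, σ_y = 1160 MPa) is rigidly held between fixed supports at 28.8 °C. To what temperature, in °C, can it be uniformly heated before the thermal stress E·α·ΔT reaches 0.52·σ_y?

α = 7.33×10⁻⁶/°F × 9/5 = 13.2×10⁻⁶/K.
E·α·ΔT = 603.2 MPa ⇒ ΔT = 603.2 / (202.0×10³ × 13.2×10⁻⁶) = 226.3 K.
T = 28.8 + 226.3 = 255.1 °C.

255 °C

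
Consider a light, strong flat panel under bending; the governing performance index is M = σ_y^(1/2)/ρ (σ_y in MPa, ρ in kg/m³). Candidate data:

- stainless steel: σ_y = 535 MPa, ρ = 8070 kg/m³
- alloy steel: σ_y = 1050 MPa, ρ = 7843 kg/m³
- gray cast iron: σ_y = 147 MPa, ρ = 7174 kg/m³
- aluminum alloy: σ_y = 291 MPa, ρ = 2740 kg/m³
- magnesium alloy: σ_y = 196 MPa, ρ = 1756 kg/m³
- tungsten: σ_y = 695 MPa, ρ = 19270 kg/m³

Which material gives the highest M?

magnesium alloy

Per-candidate index values:
  magnesium alloy: M = 7.97×10⁻³
  aluminum alloy: M = 6.23×10⁻³
  alloy steel: M = 4.13×10⁻³
  stainless steel: M = 2.87×10⁻³
  gray cast iron: M = 1.69×10⁻³
  tungsten: M = 1.37×10⁻³
The maximum is for magnesium alloy.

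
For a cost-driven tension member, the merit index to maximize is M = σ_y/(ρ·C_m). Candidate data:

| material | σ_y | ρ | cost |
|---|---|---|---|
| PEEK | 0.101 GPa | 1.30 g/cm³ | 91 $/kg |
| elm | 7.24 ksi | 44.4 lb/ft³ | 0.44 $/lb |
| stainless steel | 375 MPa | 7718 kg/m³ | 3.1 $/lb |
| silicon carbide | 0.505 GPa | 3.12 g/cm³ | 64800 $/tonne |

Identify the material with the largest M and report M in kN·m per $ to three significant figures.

Convert each candidate to consistent units, then evaluate M:
  PEEK: σ_y = 101.0 MPa, ρ = 1300 kg/m³, cost = 91.00 $/kg
  elm: σ_y = 49.92 MPa, ρ = 711.2 kg/m³, cost = 0.9700 $/kg
  stainless steel: σ_y = 375.0 MPa, ρ = 7718 kg/m³, cost = 6.834 $/kg
  silicon carbide: σ_y = 505.0 MPa, ρ = 3120 kg/m³, cost = 64.80 $/kg
  elm: M = 72.4 kN·m per $
  stainless steel: M = 7.11 kN·m per $
  silicon carbide: M = 2.50 kN·m per $
  PEEK: M = 0.854 kN·m per $
Highest index: elm.

elm, M = 72.4 kN·m per $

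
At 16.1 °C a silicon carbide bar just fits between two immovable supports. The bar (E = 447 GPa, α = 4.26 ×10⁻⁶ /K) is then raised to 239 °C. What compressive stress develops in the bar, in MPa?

ΔT = 222.9 K. Constrained thermal stress σ = E·α·ΔT = 447.0×10³ MPa × 4.26×10⁻⁶ × 222.9 = 424 MPa (compressive).

424 MPa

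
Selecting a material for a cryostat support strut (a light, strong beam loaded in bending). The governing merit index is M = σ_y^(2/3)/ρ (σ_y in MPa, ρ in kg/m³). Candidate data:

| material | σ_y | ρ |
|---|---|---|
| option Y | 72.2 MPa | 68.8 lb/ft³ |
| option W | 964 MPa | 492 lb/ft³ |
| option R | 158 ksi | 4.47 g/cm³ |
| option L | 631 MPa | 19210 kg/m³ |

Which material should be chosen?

option R

Putting every candidate on a common basis:
  option Y: σ_y = 72.20 MPa, ρ = 1102 kg/m³
  option W: σ_y = 964.0 MPa, ρ = 7881 kg/m³
  option R: σ_y = 1089 MPa, ρ = 4470 kg/m³
  option L: σ_y = 631.0 MPa, ρ = 19210 kg/m³
  option R: M = 23.7×10⁻³
  option Y: M = 15.7×10⁻³
  option W: M = 12.4×10⁻³
  option L: M = 3.83×10⁻³
The maximum is for option R.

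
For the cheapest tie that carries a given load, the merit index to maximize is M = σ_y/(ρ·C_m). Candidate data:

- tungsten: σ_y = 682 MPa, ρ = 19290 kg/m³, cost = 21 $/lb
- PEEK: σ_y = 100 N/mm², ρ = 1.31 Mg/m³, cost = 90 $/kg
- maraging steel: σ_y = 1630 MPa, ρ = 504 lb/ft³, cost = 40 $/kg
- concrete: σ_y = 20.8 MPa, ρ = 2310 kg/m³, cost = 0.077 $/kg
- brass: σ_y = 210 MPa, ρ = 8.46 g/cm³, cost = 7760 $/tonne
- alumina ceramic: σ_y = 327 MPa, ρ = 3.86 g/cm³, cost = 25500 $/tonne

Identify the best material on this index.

In SI units:
  tungsten: σ_y = 682.0 MPa, ρ = 19290 kg/m³, cost = 46.30 $/kg
  PEEK: σ_y = 100.0 MPa, ρ = 1310 kg/m³, cost = 90.00 $/kg
  maraging steel: σ_y = 1630 MPa, ρ = 8073 kg/m³, cost = 40.00 $/kg
  concrete: σ_y = 20.80 MPa, ρ = 2310 kg/m³, cost = 0.07700 $/kg
  brass: σ_y = 210.0 MPa, ρ = 8460 kg/m³, cost = 7.760 $/kg
  alumina ceramic: σ_y = 327.0 MPa, ρ = 3860 kg/m³, cost = 25.50 $/kg
  concrete: M = 117 kN·m per $
  maraging steel: M = 5.05 kN·m per $
  alumina ceramic: M = 3.32 kN·m per $
  brass: M = 3.20 kN·m per $
  PEEK: M = 0.848 kN·m per $
  tungsten: M = 0.764 kN·m per $
Concrete has the largest M.

concrete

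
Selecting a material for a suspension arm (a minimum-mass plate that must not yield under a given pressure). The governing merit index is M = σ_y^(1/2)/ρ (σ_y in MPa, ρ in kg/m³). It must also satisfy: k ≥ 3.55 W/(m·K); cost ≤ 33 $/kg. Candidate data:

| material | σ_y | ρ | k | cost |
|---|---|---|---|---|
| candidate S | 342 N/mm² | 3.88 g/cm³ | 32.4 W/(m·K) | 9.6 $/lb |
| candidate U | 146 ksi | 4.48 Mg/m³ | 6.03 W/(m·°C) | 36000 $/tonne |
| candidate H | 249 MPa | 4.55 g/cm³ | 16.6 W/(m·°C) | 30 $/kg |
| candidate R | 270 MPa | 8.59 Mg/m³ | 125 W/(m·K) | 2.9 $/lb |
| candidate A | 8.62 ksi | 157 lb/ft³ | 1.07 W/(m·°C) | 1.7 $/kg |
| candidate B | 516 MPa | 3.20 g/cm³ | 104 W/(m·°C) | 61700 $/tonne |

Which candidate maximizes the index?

candidate S

Screen on constraints: k ≥ 3.55 W/(m·K); cost ≤ 33 $/kg. Survivors: candidate S, candidate H, candidate R.
Convert each candidate to consistent units, then evaluate M:
  candidate S: σ_y = 342.0 MPa, ρ = 3880 kg/m³
  candidate H: σ_y = 249.0 MPa, ρ = 4550 kg/m³
  candidate R: σ_y = 270.0 MPa, ρ = 8590 kg/m³
  candidate S: M = 4.77×10⁻³
  candidate H: M = 3.47×10⁻³
  candidate R: M = 1.91×10⁻³
Candidate S ranks first.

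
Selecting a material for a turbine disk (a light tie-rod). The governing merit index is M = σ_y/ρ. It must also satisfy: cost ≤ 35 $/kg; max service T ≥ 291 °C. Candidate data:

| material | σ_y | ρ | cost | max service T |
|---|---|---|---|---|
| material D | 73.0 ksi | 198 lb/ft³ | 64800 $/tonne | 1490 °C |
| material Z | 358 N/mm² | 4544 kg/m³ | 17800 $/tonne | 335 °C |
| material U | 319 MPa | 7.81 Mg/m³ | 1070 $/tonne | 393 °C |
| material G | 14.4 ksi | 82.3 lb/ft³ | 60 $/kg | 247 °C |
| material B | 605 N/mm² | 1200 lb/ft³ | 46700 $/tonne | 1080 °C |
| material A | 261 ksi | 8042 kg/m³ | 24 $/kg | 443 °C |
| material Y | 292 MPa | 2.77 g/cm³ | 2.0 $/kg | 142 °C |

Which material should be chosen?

Screen on constraints: cost ≤ 35 $/kg; max service T ≥ 291 °C. Survivors: material Z, material U, material A.
Convert each candidate to consistent units, then evaluate M:
  material Z: σ_y = 358.0 MPa, ρ = 4544 kg/m³
  material U: σ_y = 319.0 MPa, ρ = 7810 kg/m³
  material A: σ_y = 1800 MPa, ρ = 8042 kg/m³
  material A: M = 224 kN·m/kg
  material Z: M = 78.8 kN·m/kg
  material U: M = 40.8 kN·m/kg
Highest index: material A.

material A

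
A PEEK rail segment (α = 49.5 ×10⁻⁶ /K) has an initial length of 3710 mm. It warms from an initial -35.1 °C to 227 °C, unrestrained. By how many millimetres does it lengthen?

ΔT = 227 − (-35.1) = 262.1 K.
ΔL = α·L₀·ΔT = 49.5×10⁻⁶ × 3710 mm × 262.1 K = 48.1 mm.

48.1 mm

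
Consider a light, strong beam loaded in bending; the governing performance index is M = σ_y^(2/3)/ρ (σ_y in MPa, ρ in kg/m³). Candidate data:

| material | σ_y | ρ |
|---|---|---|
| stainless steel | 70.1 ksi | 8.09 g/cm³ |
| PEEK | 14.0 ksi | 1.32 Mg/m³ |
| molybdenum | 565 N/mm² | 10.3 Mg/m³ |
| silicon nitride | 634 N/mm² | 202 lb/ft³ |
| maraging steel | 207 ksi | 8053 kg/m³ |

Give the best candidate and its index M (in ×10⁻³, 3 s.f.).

silicon nitride, M = 22.8×10⁻³

In SI units:
  stainless steel: σ_y = 483.3 MPa, ρ = 8090 kg/m³
  PEEK: σ_y = 96.53 MPa, ρ = 1320 kg/m³
  molybdenum: σ_y = 565.0 MPa, ρ = 10300 kg/m³
  silicon nitride: σ_y = 634.0 MPa, ρ = 3236 kg/m³
  maraging steel: σ_y = 1427 MPa, ρ = 8053 kg/m³
  silicon nitride: M = 22.8×10⁻³
  PEEK: M = 15.9×10⁻³
  maraging steel: M = 15.7×10⁻³
  stainless steel: M = 7.61×10⁻³
  molybdenum: M = 6.64×10⁻³
Silicon nitride has the largest M.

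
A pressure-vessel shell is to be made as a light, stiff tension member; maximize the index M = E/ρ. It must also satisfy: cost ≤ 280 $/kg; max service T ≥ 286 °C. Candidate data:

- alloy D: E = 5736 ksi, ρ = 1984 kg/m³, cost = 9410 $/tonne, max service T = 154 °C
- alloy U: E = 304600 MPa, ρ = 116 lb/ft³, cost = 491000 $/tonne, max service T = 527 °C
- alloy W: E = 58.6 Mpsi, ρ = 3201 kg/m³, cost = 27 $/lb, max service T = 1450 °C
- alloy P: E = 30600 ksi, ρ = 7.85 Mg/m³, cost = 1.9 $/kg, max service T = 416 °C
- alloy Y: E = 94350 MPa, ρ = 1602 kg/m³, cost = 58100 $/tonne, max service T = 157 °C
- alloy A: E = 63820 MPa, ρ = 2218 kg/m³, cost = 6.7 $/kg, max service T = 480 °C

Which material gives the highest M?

Screen on constraints: cost ≤ 280 $/kg; max service T ≥ 286 °C. Survivors: alloy W, alloy P, alloy A.
After converting to SI:
  alloy W: E = 404.0 GPa, ρ = 3201 kg/m³
  alloy P: E = 211.0 GPa, ρ = 7850 kg/m³
  alloy A: E = 63.82 GPa, ρ = 2218 kg/m³
  alloy W: M = 126 MN·m/kg
  alloy A: M = 28.8 MN·m/kg
  alloy P: M = 26.9 MN·m/kg
The maximum is for alloy W.

alloy W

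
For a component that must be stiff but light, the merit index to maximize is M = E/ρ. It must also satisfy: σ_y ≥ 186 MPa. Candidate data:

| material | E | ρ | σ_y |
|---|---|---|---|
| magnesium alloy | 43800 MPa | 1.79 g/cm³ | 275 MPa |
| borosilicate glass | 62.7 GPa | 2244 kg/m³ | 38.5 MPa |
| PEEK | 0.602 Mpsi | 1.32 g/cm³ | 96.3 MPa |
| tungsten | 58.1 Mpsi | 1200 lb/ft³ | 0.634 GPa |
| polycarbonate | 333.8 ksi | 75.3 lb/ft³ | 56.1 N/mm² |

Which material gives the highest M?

magnesium alloy

Screen on constraints: σ_y ≥ 186 MPa. Survivors: magnesium alloy, tungsten.
Putting every candidate on a common basis:
  magnesium alloy: E = 43.80 GPa, ρ = 1790 kg/m³
  tungsten: E = 400.6 GPa, ρ = 19220 kg/m³
  magnesium alloy: M = 24.5 MN·m/kg
  tungsten: M = 20.8 MN·m/kg
The maximum is for magnesium alloy.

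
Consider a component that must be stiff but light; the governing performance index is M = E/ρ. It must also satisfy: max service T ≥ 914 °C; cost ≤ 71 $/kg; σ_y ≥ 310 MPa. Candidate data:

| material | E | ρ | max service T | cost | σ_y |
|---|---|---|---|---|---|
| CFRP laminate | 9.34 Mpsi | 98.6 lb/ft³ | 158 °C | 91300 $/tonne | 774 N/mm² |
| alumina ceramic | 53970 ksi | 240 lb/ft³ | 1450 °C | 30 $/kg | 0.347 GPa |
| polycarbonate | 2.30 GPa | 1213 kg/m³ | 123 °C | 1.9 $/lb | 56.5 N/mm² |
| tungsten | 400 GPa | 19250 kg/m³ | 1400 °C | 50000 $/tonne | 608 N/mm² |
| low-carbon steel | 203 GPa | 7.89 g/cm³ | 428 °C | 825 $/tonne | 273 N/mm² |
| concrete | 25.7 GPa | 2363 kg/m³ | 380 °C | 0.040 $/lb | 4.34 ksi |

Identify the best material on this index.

Screen on constraints: max service T ≥ 914 °C; cost ≤ 71 $/kg; σ_y ≥ 310 MPa. Survivors: alumina ceramic, tungsten.
In SI units:
  alumina ceramic: E = 372.1 GPa, ρ = 3844 kg/m³
  tungsten: E = 400.0 GPa, ρ = 19250 kg/m³
  alumina ceramic: M = 96.8 MN·m/kg
  tungsten: M = 20.8 MN·m/kg
The maximum is for alumina ceramic.

alumina ceramic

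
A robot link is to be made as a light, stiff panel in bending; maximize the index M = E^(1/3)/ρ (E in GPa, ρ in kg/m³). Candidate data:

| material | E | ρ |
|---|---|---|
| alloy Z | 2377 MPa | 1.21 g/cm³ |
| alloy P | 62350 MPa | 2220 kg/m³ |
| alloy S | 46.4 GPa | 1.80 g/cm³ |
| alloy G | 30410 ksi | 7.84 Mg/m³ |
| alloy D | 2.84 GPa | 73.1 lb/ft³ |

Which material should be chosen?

Putting every candidate on a common basis:
  alloy Z: E = 2.377 GPa, ρ = 1210 kg/m³
  alloy P: E = 62.35 GPa, ρ = 2220 kg/m³
  alloy S: E = 46.40 GPa, ρ = 1800 kg/m³
  alloy G: E = 209.7 GPa, ρ = 7840 kg/m³
  alloy D: E = 2.840 GPa, ρ = 1171 kg/m³
  alloy S: M = 2.00×10⁻³
  alloy P: M = 1.79×10⁻³
  alloy D: M = 1.21×10⁻³
  alloy Z: M = 1.10×10⁻³
  alloy G: M = 0.758×10⁻³
Alloy S has the largest M.

alloy S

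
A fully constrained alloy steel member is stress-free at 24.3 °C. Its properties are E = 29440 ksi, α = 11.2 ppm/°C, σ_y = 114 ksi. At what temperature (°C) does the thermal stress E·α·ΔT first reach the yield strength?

E = 29440 ksi = 203.0 GPa.
σ_y = 114 ksi = 786.0 MPa.
E·α·ΔT = 786.0 MPa ⇒ ΔT = 786.0 / (203.0×10³ × 11.2×10⁻⁶) = 345.7 K.
T = 24.3 + 345.7 = 370.0 °C.

370 °C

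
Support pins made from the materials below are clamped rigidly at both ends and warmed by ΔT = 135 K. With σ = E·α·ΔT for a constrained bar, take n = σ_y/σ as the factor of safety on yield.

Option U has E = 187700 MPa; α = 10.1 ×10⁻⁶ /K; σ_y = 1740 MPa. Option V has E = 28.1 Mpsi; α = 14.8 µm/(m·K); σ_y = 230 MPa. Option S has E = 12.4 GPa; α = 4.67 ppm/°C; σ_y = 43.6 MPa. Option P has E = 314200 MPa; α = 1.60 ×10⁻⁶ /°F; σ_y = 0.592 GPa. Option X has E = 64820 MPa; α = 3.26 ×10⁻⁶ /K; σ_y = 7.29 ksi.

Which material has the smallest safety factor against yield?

Per material, after unit conversion:
  option U: E = 187.7, α = 10.1, σ_y = 1740 → σ = 256 MPa, n = 6.80
  option V: E = 193.7, α = 14.8, σ_y = 230.0 → σ = 387 MPa, n = 0.594
  option S: E = 12.40, α = 4.67, σ_y = 43.60 → σ = 7.82 MPa, n = 5.58
  option P: E = 314.2, α = 2.88, σ_y = 592.0 → σ = 122 MPa, n = 4.85
  option X: E = 64.82, α = 3.26, σ_y = 50.26 → σ = 28.5 MPa, n = 1.76
The minimum is option V at n = 0.594.

option V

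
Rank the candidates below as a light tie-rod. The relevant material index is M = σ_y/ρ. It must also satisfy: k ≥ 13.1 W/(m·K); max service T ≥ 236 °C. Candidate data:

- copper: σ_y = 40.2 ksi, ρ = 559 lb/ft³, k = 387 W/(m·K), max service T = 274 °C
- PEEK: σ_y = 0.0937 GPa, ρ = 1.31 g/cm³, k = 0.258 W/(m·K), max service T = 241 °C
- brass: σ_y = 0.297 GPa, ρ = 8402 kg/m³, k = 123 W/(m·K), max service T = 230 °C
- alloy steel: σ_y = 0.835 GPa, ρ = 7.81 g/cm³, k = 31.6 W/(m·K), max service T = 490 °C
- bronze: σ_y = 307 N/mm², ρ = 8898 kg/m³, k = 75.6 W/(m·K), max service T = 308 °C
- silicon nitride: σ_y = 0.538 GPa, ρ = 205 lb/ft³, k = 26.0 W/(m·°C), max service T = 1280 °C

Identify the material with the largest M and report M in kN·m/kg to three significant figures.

silicon nitride, M = 164 kN·m/kg

Screen on constraints: k ≥ 13.1 W/(m·K); max service T ≥ 236 °C. Survivors: copper, alloy steel, bronze, silicon nitride.
After converting to SI:
  copper: σ_y = 277.2 MPa, ρ = 8954 kg/m³
  alloy steel: σ_y = 835.0 MPa, ρ = 7810 kg/m³
  bronze: σ_y = 307.0 MPa, ρ = 8898 kg/m³
  silicon nitride: σ_y = 538.0 MPa, ρ = 3284 kg/m³
  silicon nitride: M = 164 kN·m/kg
  alloy steel: M = 107 kN·m/kg
  bronze: M = 34.5 kN·m/kg
  copper: M = 31.0 kN·m/kg
Silicon nitride has the largest M.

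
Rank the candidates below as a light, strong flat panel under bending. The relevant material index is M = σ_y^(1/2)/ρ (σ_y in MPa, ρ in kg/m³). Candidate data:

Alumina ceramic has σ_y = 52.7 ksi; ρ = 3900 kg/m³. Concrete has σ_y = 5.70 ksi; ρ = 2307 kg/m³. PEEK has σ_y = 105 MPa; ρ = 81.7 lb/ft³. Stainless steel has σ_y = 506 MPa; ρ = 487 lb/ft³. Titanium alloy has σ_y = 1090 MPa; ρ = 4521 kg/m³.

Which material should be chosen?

PEEK

Convert each candidate to consistent units, then evaluate M:
  alumina ceramic: σ_y = 363.4 MPa, ρ = 3900 kg/m³
  concrete: σ_y = 39.30 MPa, ρ = 2307 kg/m³
  PEEK: σ_y = 105.0 MPa, ρ = 1309 kg/m³
  stainless steel: σ_y = 506.0 MPa, ρ = 7801 kg/m³
  titanium alloy: σ_y = 1090 MPa, ρ = 4521 kg/m³
  PEEK: M = 7.83×10⁻³
  titanium alloy: M = 7.30×10⁻³
  alumina ceramic: M = 4.89×10⁻³
  stainless steel: M = 2.88×10⁻³
  concrete: M = 2.72×10⁻³
The maximum is for PEEK.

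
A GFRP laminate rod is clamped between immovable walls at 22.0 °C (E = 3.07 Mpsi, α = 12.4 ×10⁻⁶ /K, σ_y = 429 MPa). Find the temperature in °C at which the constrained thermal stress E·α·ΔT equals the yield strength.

1660 °C

E = 3.07 Mpsi = 21.17 GPa.
E·α·ΔT = 429.0 MPa ⇒ ΔT = 429.0 / (21.17×10³ × 12.4×10⁻⁶) = 1634 K.
T = 22.0 + 1634 = 1656 °C.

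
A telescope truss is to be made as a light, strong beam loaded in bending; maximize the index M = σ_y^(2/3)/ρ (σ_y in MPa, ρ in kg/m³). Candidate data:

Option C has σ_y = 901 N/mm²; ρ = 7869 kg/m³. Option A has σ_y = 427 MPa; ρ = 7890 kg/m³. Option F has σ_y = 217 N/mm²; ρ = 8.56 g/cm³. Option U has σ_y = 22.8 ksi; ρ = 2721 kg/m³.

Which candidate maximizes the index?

option C

Normalizing units and computing the index:
  option C: σ_y = 901.0 MPa, ρ = 7869 kg/m³
  option A: σ_y = 427.0 MPa, ρ = 7890 kg/m³
  option F: σ_y = 217.0 MPa, ρ = 8560 kg/m³
  option U: σ_y = 157.2 MPa, ρ = 2721 kg/m³
  option C: M = 11.9×10⁻³
  option U: M = 10.7×10⁻³
  option A: M = 7.19×10⁻³
  option F: M = 4.22×10⁻³
The maximum is for option C.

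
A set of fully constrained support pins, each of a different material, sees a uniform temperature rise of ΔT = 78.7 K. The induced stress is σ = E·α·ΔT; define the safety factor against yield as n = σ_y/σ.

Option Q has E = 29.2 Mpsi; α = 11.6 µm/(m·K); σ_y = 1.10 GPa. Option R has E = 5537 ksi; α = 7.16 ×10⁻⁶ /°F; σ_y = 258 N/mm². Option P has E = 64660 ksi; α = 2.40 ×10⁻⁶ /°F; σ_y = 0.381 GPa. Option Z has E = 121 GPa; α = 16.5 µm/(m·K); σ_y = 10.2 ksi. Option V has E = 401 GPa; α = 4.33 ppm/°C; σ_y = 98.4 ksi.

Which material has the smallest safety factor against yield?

option Z

Per material, after unit conversion:
  option Q: E = 201.3, α = 11.6, σ_y = 1100 → σ = 184 MPa, n = 5.98
  option R: E = 38.18, α = 12.9, σ_y = 258.0 → σ = 38.7 MPa, n = 6.66
  option P: E = 445.8, α = 4.32, σ_y = 381.0 → σ = 152 MPa, n = 2.51
  option Z: E = 121.0, α = 16.5, σ_y = 70.33 → σ = 157 MPa, n = 0.448
  option V: E = 401.0, α = 4.33, σ_y = 678.4 → σ = 137 MPa, n = 4.96
The minimum is option Z at n = 0.448.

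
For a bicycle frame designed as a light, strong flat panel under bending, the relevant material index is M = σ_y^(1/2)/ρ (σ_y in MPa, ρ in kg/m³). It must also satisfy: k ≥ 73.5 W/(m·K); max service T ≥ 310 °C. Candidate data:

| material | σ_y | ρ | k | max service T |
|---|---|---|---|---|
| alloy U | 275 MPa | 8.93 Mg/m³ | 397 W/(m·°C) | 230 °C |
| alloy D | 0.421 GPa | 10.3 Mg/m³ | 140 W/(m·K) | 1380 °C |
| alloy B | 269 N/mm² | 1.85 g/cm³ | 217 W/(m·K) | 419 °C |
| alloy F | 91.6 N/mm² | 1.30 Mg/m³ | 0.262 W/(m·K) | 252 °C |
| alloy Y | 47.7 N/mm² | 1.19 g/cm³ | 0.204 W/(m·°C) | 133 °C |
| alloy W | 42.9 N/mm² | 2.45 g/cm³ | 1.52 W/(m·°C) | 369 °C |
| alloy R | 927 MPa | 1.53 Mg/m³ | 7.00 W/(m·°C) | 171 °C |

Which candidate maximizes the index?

Screen on constraints: k ≥ 73.5 W/(m·K); max service T ≥ 310 °C. Survivors: alloy D, alloy B.
In SI units:
  alloy D: σ_y = 421.0 MPa, ρ = 10300 kg/m³
  alloy B: σ_y = 269.0 MPa, ρ = 1850 kg/m³
  alloy B: M = 8.87×10⁻³
  alloy D: M = 1.99×10⁻³
Alloy B has the largest M.

alloy B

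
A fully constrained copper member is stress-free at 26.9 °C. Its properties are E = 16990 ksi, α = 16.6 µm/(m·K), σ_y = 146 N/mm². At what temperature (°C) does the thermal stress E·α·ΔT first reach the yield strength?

E = 16990 ksi = 117.1 GPa.
σ_y = 146 N/mm² = 146.0 MPa.
E·α·ΔT = 146.0 MPa ⇒ ΔT = 146.0 / (117.1×10³ × 16.6×10⁻⁶) = 75.08 K.
T = 26.9 + 75.08 = 102.0 °C.

102 °C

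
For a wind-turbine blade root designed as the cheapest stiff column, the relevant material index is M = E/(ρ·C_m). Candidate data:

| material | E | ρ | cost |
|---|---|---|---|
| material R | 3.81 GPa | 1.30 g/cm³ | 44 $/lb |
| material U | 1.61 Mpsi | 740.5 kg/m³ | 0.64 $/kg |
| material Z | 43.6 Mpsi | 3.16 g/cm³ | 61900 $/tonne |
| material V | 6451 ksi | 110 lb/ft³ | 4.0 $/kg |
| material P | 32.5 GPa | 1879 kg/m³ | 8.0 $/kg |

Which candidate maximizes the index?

Putting every candidate on a common basis:
  material R: E = 3.810 GPa, ρ = 1300 kg/m³, cost = 97.00 $/kg
  material U: E = 11.10 GPa, ρ = 740.5 kg/m³, cost = 0.6400 $/kg
  material Z: E = 300.6 GPa, ρ = 3160 kg/m³, cost = 61.90 $/kg
  material V: E = 44.48 GPa, ρ = 1762 kg/m³, cost = 4.000 $/kg
  material P: E = 32.50 GPa, ρ = 1879 kg/m³, cost = 8.000 $/kg
  material U: M = 23.4 MN·m per $
  material V: M = 6.31 MN·m per $
  material P: M = 2.16 MN·m per $
  material Z: M = 1.54 MN·m per $
  material R: M = 0.0302 MN·m per $
Material U has the largest M.

material U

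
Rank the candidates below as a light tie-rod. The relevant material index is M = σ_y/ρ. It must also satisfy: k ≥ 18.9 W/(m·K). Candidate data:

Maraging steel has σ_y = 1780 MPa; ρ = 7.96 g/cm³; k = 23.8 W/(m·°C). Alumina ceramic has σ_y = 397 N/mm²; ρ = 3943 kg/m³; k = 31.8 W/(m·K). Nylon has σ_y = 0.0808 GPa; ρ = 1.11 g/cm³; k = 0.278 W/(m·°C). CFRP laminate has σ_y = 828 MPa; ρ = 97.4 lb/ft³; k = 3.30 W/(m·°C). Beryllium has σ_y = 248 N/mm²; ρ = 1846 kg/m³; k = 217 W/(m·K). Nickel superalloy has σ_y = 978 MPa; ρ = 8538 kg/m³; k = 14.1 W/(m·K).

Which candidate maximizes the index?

maraging steel

Screen on constraints: k ≥ 18.9 W/(m·K). Survivors: maraging steel, alumina ceramic, beryllium.
Putting every candidate on a common basis:
  maraging steel: σ_y = 1780 MPa, ρ = 7960 kg/m³
  alumina ceramic: σ_y = 397.0 MPa, ρ = 3943 kg/m³
  beryllium: σ_y = 248.0 MPa, ρ = 1846 kg/m³
  maraging steel: M = 224 kN·m/kg
  beryllium: M = 134 kN·m/kg
  alumina ceramic: M = 101 kN·m/kg
Highest index: maraging steel.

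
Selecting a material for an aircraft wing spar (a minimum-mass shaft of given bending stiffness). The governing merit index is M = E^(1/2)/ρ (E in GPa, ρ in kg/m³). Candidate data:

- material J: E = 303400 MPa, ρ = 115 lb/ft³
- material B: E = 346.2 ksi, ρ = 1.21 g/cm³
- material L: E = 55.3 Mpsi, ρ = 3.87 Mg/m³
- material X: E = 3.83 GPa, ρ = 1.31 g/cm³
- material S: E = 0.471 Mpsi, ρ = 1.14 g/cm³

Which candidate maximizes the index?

material J

Normalizing units and computing the index:
  material J: E = 303.4 GPa, ρ = 1842 kg/m³
  material B: E = 2.387 GPa, ρ = 1210 kg/m³
  material L: E = 381.3 GPa, ρ = 3870 kg/m³
  material X: E = 3.830 GPa, ρ = 1310 kg/m³
  material S: E = 3.247 GPa, ρ = 1140 kg/m³
  material J: M = 9.46×10⁻³
  material L: M = 5.05×10⁻³
  material S: M = 1.58×10⁻³
  material X: M = 1.49×10⁻³
  material B: M = 1.28×10⁻³
The maximum is for material J.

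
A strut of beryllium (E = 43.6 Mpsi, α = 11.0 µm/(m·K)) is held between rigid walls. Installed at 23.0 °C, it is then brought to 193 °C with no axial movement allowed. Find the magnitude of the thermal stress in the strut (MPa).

E = 43.6 Mpsi = 300.6 GPa.
ΔT = 170.0 K. Constrained thermal stress σ = E·α·ΔT = 300.6×10³ MPa × 11.0×10⁻⁶ × 170.0 = 562 MPa (compressive).

562 MPa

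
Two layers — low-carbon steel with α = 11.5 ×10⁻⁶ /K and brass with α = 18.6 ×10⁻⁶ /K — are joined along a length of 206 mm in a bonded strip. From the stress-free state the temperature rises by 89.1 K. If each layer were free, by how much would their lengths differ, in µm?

Δα = |11.5 − 18.6|×10⁻⁶/K = 7.10×10⁻⁶/K.
ΔL_mismatch = Δα·L·ΔT = 7.10×10⁻⁶ × 206.0 mm × 89.1 K = 130 µm.

130 µm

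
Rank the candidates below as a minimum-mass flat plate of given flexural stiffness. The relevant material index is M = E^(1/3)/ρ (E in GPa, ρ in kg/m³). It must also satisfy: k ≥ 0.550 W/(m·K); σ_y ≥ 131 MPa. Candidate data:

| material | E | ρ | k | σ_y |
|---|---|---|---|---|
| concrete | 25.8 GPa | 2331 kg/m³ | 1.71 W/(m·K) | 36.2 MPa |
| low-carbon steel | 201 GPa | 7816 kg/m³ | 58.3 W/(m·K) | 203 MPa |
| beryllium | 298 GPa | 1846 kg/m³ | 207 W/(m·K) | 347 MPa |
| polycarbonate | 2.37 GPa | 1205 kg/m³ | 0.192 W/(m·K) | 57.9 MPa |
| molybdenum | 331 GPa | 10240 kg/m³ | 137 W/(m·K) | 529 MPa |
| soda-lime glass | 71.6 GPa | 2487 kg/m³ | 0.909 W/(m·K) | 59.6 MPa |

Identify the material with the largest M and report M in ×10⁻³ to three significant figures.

Screen on constraints: k ≥ 0.550 W/(m·K); σ_y ≥ 131 MPa. Survivors: low-carbon steel, beryllium, molybdenum.
Evaluate M for each candidate:
  beryllium: M = 3.62×10⁻³
  low-carbon steel: M = 0.749×10⁻³
  molybdenum: M = 0.676×10⁻³
Beryllium has the largest M.

beryllium, M = 3.62×10⁻³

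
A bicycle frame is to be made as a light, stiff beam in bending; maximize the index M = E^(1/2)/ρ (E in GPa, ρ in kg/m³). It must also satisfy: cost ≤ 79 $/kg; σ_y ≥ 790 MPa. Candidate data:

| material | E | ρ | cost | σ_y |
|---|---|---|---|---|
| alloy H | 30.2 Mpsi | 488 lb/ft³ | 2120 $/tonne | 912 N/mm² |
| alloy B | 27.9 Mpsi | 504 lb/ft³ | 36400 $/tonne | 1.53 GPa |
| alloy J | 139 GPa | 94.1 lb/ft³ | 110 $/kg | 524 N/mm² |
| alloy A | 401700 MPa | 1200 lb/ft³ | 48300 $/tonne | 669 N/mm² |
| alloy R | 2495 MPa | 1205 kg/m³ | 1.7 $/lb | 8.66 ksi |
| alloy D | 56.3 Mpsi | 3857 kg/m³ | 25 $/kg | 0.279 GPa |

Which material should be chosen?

alloy H

Screen on constraints: cost ≤ 79 $/kg; σ_y ≥ 790 MPa. Survivors: alloy H, alloy B.
After converting to SI:
  alloy H: E = 208.2 GPa, ρ = 7817 kg/m³
  alloy B: E = 192.4 GPa, ρ = 8073 kg/m³
  alloy H: M = 1.85×10⁻³
  alloy B: M = 1.72×10⁻³
The maximum is for alloy H.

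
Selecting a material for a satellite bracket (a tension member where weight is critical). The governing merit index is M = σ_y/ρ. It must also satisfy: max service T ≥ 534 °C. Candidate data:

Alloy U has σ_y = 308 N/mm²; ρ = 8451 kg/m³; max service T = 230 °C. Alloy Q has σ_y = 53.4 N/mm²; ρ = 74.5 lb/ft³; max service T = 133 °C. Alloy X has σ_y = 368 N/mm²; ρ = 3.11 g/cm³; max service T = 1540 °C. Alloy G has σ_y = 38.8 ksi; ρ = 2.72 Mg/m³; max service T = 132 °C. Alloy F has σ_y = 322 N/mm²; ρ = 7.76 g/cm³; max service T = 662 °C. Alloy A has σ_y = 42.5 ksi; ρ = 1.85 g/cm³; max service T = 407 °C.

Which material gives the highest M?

Screen on constraints: max service T ≥ 534 °C. Survivors: alloy X, alloy F.
Convert each candidate to consistent units, then evaluate M:
  alloy X: σ_y = 368.0 MPa, ρ = 3110 kg/m³
  alloy F: σ_y = 322.0 MPa, ρ = 7760 kg/m³
  alloy X: M = 118 kN·m/kg
  alloy F: M = 41.5 kN·m/kg
Alloy X ranks first.

alloy X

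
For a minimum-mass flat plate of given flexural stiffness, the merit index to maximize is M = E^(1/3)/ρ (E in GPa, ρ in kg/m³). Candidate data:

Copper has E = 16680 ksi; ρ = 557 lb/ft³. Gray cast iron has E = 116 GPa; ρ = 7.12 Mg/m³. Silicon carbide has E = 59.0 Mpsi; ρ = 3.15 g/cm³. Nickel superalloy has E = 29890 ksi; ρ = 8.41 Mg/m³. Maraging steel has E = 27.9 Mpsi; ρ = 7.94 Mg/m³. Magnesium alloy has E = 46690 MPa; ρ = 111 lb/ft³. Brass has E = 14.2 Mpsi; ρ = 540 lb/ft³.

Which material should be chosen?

silicon carbide

After converting to SI:
  copper: E = 115.0 GPa, ρ = 8922 kg/m³
  gray cast iron: E = 116.0 GPa, ρ = 7120 kg/m³
  silicon carbide: E = 406.8 GPa, ρ = 3150 kg/m³
  nickel superalloy: E = 206.1 GPa, ρ = 8410 kg/m³
  maraging steel: E = 192.4 GPa, ρ = 7940 kg/m³
  magnesium alloy: E = 46.69 GPa, ρ = 1778 kg/m³
  brass: E = 97.91 GPa, ρ = 8650 kg/m³
  silicon carbide: M = 2.35×10⁻³
  magnesium alloy: M = 2.03×10⁻³
  maraging steel: M = 0.727×10⁻³
  nickel superalloy: M = 0.702×10⁻³
  gray cast iron: M = 0.685×10⁻³
  copper: M = 0.545×10⁻³
  brass: M = 0.533×10⁻³
Silicon carbide ranks first.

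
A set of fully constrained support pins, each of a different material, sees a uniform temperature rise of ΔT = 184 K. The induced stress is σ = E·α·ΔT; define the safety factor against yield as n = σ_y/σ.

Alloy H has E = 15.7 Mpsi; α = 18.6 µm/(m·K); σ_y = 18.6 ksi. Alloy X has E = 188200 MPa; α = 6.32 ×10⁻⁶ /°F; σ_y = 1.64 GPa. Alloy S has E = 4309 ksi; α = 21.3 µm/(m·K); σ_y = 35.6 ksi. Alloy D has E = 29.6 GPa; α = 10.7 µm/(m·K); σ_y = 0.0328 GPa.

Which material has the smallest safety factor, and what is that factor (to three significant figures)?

alloy H, n = 0.346

In consistent units (E in GPa, α in ×10⁻⁶/K, σ_y in MPa):
  alloy H: E = 108.2, α = 18.6, σ_y = 128.2 → σ = 370 MPa, n = 0.346
  alloy X: E = 188.2, α = 11.4, σ_y = 1640 → σ = 394 MPa, n = 4.16
  alloy S: E = 29.71, α = 21.3, σ_y = 245.5 → σ = 116 MPa, n = 2.11
  alloy D: E = 29.60, α = 10.7, σ_y = 32.80 → σ = 58.3 MPa, n = 0.563
Alloy H has the lowest safety factor, n = 0.346.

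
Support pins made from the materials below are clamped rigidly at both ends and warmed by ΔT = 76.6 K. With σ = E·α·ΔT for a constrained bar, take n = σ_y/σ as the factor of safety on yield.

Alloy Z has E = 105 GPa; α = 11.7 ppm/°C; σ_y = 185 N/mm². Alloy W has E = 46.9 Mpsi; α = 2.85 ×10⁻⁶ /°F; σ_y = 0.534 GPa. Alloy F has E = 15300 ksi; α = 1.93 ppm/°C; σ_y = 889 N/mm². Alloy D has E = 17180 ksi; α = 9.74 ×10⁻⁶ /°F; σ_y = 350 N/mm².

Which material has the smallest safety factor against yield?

alloy Z

With everything in SI (GPa, ×10⁻⁶/K, MPa):
  alloy Z: E = 105.0, α = 11.7, σ_y = 185.0 → σ = 94.1 MPa, n = 1.97
  alloy W: E = 323.4, α = 5.13, σ_y = 534.0 → σ = 127 MPa, n = 4.20
  alloy F: E = 105.5, α = 1.93, σ_y = 889.0 → σ = 15.6 MPa, n = 57.0
  alloy D: E = 118.5, α = 17.5, σ_y = 350.0 → σ = 159 MPa, n = 2.20
Alloy Z has the lowest safety factor, n = 1.97.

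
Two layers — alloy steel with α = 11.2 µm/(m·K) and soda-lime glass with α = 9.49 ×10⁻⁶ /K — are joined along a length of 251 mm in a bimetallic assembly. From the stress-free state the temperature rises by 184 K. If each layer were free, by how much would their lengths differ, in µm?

79.0 µm

Δα = |11.2 − 9.49|×10⁻⁶/K = 1.71×10⁻⁶/K.
ΔL_mismatch = Δα·L·ΔT = 1.71×10⁻⁶ × 251.0 mm × 184.0 K = 79.0 µm.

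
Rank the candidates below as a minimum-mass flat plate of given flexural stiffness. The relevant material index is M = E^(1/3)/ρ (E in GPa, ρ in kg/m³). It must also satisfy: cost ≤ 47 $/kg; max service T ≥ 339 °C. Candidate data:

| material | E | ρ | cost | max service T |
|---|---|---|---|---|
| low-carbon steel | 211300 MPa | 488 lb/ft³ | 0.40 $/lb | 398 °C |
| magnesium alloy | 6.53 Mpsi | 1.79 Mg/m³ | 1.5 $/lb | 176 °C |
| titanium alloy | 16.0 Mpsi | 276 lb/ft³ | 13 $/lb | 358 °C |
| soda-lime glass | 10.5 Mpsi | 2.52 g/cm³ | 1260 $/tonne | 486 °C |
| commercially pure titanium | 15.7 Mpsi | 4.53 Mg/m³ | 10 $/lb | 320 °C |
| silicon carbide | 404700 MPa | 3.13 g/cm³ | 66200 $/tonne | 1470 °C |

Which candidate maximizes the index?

Screen on constraints: cost ≤ 47 $/kg; max service T ≥ 339 °C. Survivors: low-carbon steel, titanium alloy, soda-lime glass.
In SI units:
  low-carbon steel: E = 211.3 GPa, ρ = 7817 kg/m³
  titanium alloy: E = 110.3 GPa, ρ = 4421 kg/m³
  soda-lime glass: E = 72.39 GPa, ρ = 2520 kg/m³
  soda-lime glass: M = 1.65×10⁻³
  titanium alloy: M = 1.08×10⁻³
  low-carbon steel: M = 0.762×10⁻³
The maximum is for soda-lime glass.

soda-lime glass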